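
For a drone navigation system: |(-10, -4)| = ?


|u| = sqrt((-10)^2 + (-4)^2) = sqrt(116) = 10.7703

10.7703


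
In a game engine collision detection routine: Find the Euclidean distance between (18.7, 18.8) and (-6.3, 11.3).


dx=-25, dy=-7.5
d^2 = (-25)^2 + (-7.5)^2 = 681.25
d = sqrt(681.25) = 26.1008

26.1008


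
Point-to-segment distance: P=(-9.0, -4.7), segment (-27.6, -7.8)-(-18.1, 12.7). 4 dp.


Project P onto AB: t = 0.4706 (clamped to [0,1])
Closest point on segment: (-23.1291, 1.8476)
Distance: 15.5725

15.5725


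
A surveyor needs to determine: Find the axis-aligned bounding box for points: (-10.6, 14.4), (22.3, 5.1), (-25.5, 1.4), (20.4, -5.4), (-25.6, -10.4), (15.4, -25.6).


x range: [-25.6, 22.3]
y range: [-25.6, 14.4]
Bounding box: (-25.6,-25.6) to (22.3,14.4)

(-25.6,-25.6) to (22.3,14.4)


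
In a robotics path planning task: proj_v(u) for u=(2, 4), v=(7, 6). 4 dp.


u.v = 38, |v| = sqrt(85) = 9.2195
Scalar projection = u.v / |v| = 38 / sqrt(85) = 4.1217

4.1217


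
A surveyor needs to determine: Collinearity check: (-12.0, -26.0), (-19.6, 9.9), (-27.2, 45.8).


Cross product: ((-19.6)-(-12))*(45.8-(-26)) - (9.9-(-26))*((-27.2)-(-12))
= 0

Yes, collinear


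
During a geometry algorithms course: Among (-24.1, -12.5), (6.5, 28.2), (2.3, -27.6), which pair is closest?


d(P0,P1) = 50.92, d(P0,P2) = 30.4133, d(P1,P2) = 55.9578
Closest: P0 and P2

Closest pair: (-24.1, -12.5) and (2.3, -27.6), distance = 30.4133


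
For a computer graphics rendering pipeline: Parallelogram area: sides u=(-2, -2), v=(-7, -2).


|u x v| = |(-2)*(-2) - (-2)*(-7)|
= |4 - 14| = 10

10


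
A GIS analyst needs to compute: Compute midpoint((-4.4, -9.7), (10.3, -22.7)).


M = (((-4.4)+10.3)/2, ((-9.7)+(-22.7))/2)
= (2.95, -16.2)

(2.95, -16.2)


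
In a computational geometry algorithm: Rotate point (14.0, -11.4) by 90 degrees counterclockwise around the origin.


90° CCW: (x,y) -> (-y, x)
(14,-11.4) -> (11.4, 14)

(11.4, 14)


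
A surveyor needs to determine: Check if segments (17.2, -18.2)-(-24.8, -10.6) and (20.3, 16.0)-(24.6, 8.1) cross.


Cross products: d1=-171.55, d2=-470.67, d3=-1459.96, d4=-1160.84
d1*d2 < 0 and d3*d4 < 0? no

No, they don't intersect


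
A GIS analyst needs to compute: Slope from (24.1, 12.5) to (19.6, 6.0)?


slope = (y2-y1)/(x2-x1) = (6-12.5)/(19.6-24.1) = (-6.5)/(-4.5) = 1.4444

1.4444


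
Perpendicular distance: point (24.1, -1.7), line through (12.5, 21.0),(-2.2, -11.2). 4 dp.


|cross product| = 707.21
|line direction| = sqrt(1252.93) = 35.3968
Distance = 707.21/sqrt(1252.93) = 19.9795

19.9795


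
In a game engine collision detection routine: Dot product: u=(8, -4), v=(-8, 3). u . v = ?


u . v = u_x*v_x + u_y*v_y = 8*(-8) + (-4)*3
= (-64) + (-12) = -76

-76


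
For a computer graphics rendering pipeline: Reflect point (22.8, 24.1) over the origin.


Reflection over origin: (x,y) -> (-x,-y)
(22.8, 24.1) -> (-22.8, -24.1)

(-22.8, -24.1)


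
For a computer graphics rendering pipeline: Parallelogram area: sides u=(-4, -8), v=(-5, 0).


|u x v| = |(-4)*0 - (-8)*(-5)|
= |0 - 40| = 40

40


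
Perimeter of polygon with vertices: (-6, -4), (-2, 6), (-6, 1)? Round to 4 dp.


Sides: (-6, -4)->(-2, 6): sqrt(116) = 10.77033, (-2, 6)->(-6, 1): sqrt(41) = 6.403124, (-6, 1)->(-6, -4): sqrt(25) = 5
Sum = 22.173454
Perimeter = 22.1735

22.1735


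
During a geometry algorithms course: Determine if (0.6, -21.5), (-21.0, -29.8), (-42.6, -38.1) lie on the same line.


Cross product: ((-21)-0.6)*((-38.1)-(-21.5)) - ((-29.8)-(-21.5))*((-42.6)-0.6)
= 0

Yes, collinear


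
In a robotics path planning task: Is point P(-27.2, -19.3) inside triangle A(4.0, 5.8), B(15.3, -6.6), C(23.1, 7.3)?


Cross products: AB x AP = -670.51, BC x BP = 491.69, CA x CP = 432.61
All same sign? no

No, outside


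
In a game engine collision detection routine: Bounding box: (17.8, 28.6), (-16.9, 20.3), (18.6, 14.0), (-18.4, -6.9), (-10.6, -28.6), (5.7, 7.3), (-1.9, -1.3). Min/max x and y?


x range: [-18.4, 18.6]
y range: [-28.6, 28.6]
Bounding box: (-18.4,-28.6) to (18.6,28.6)

(-18.4,-28.6) to (18.6,28.6)


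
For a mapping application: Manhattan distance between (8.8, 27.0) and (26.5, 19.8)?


|8.8-26.5| + |27-19.8| = 17.7 + 7.2 = 24.9

24.9


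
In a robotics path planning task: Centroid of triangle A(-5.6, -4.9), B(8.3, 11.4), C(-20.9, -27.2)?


Centroid = ((x_A+x_B+x_C)/3, (y_A+y_B+y_C)/3)
= (((-5.6)+8.3+(-20.9))/3, ((-4.9)+11.4+(-27.2))/3)
= (-6.0667, -6.9)

(-6.0667, -6.9)


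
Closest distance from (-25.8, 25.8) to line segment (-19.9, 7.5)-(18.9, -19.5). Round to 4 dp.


Project P onto AB: t = 0 (clamped to [0,1])
Closest point on segment: (-19.9, 7.5)
Distance: 19.2276

19.2276


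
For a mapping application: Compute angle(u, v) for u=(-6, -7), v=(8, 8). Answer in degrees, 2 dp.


u.v = -104, |u| = sqrt(85) = 9.2195, |v| = sqrt(128) = 11.3137
cos(theta) = u.v/(|u||v|) = -104/sqrt(10880) = -0.997054
theta = acos(-0.997054) = 175.6 degrees

175.6 degrees


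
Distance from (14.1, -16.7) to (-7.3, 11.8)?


dx=-21.4, dy=28.5
d^2 = (-21.4)^2 + 28.5^2 = 1270.21
d = sqrt(1270.21) = 35.64

35.64


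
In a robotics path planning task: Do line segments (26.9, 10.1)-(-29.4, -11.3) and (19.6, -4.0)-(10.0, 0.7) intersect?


Cross products: d1=-169.67, d2=300.38, d3=637.61, d4=167.56
d1*d2 < 0 and d3*d4 < 0? no

No, they don't intersect


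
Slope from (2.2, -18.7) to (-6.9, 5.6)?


slope = (y2-y1)/(x2-x1) = (5.6-(-18.7))/((-6.9)-2.2) = 24.3/(-9.1) = -2.6703

-2.6703


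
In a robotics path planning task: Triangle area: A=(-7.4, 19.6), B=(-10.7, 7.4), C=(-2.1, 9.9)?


Area = |x_A(y_B-y_C) + x_B(y_C-y_A) + x_C(y_A-y_B)|/2
= |18.5 + 103.79 + (-25.62)|/2
= 96.67/2 = 48.335

48.335


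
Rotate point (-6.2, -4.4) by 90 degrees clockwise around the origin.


90° CW: (x,y) -> (y, -x)
(-6.2,-4.4) -> (-4.4, 6.2)

(-4.4, 6.2)


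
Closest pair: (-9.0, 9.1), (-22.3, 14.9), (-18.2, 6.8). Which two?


d(P0,P1) = 14.5097, d(P0,P2) = 9.4831, d(P1,P2) = 9.0785
Closest: P1 and P2

Closest pair: (-22.3, 14.9) and (-18.2, 6.8), distance = 9.0785


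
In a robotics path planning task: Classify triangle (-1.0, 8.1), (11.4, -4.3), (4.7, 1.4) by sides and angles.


Side lengths squared: AB^2=307.52, BC^2=77.38, CA^2=77.38
Sorted: [77.38, 77.38, 307.52]
By sides: Isosceles, By angles: Obtuse

Isosceles, Obtuse


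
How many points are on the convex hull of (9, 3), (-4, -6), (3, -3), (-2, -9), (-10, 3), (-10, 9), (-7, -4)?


Convex hull vertices (CCW): (-10, 3), (-7, -4), (-2, -9), (9, 3), (-10, 9)
Count = 5

5


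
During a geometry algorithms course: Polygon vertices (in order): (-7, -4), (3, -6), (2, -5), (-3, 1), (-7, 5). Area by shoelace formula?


Shoelace sum: ((-7)*(-6) - 3*(-4)) + (3*(-5) - 2*(-6)) + (2*1 - (-3)*(-5)) + ((-3)*5 - (-7)*1) + ((-7)*(-4) - (-7)*5)
= 93
Area = |93|/2 = 46.5

46.5


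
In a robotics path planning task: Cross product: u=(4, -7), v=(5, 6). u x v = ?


u x v = u_x*v_y - u_y*v_x = 4*6 - (-7)*5
= 24 - (-35) = 59

59


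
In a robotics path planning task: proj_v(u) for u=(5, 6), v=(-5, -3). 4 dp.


u.v = -43, |v| = sqrt(34) = 5.831
Scalar projection = u.v / |v| = -43 / sqrt(34) = -7.3744

-7.3744


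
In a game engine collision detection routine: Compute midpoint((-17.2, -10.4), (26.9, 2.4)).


M = (((-17.2)+26.9)/2, ((-10.4)+2.4)/2)
= (4.85, -4)

(4.85, -4)


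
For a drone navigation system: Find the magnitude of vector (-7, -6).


|u| = sqrt((-7)^2 + (-6)^2) = sqrt(85) = 9.2195

9.2195


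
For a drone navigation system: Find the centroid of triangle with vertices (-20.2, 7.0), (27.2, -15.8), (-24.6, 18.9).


Centroid = ((x_A+x_B+x_C)/3, (y_A+y_B+y_C)/3)
= (((-20.2)+27.2+(-24.6))/3, (7+(-15.8)+18.9)/3)
= (-5.8667, 3.3667)

(-5.8667, 3.3667)


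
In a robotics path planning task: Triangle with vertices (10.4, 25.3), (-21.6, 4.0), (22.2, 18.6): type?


Side lengths squared: AB^2=1477.69, BC^2=2131.6, CA^2=184.13
Sorted: [184.13, 1477.69, 2131.6]
By sides: Scalene, By angles: Obtuse

Scalene, Obtuse


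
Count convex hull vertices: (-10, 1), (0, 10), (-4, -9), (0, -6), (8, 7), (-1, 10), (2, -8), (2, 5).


Convex hull vertices (CCW): (-10, 1), (-4, -9), (2, -8), (8, 7), (0, 10), (-1, 10)
Count = 6

6


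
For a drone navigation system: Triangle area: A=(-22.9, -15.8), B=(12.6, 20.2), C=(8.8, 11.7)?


Area = |x_A(y_B-y_C) + x_B(y_C-y_A) + x_C(y_A-y_B)|/2
= |(-194.65) + 346.5 + (-316.8)|/2
= 164.95/2 = 82.475

82.475


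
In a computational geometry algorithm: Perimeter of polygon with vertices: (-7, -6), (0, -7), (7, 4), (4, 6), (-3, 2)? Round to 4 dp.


Sides: (-7, -6)->(0, -7): sqrt(50) = 7.071068, (0, -7)->(7, 4): sqrt(170) = 13.038405, (7, 4)->(4, 6): sqrt(13) = 3.605551, (4, 6)->(-3, 2): sqrt(65) = 8.062258, (-3, 2)->(-7, -6): sqrt(80) = 8.944272
Sum = 40.721554
Perimeter = 40.7216

40.7216


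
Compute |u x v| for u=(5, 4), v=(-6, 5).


|u x v| = |5*5 - 4*(-6)|
= |25 - (-24)| = 49

49


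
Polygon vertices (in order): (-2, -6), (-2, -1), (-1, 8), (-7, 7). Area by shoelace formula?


Shoelace sum: ((-2)*(-1) - (-2)*(-6)) + ((-2)*8 - (-1)*(-1)) + ((-1)*7 - (-7)*8) + ((-7)*(-6) - (-2)*7)
= 78
Area = |78|/2 = 39

39


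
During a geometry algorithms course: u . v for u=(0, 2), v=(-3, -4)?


u . v = u_x*v_x + u_y*v_y = 0*(-3) + 2*(-4)
= 0 + (-8) = -8

-8


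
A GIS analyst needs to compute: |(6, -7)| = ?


|u| = sqrt(6^2 + (-7)^2) = sqrt(85) = 9.2195

9.2195


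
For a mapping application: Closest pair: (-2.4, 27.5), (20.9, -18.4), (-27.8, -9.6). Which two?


d(P0,P1) = 51.4752, d(P0,P2) = 44.9619, d(P1,P2) = 49.4887
Closest: P0 and P2

Closest pair: (-2.4, 27.5) and (-27.8, -9.6), distance = 44.9619


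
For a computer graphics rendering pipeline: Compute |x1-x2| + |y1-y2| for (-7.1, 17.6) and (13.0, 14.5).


|(-7.1)-13| + |17.6-14.5| = 20.1 + 3.1 = 23.2

23.2


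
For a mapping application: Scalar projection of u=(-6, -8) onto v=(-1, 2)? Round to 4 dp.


u.v = -10, |v| = sqrt(5) = 2.2361
Scalar projection = u.v / |v| = -10 / sqrt(5) = -4.4721

-4.4721


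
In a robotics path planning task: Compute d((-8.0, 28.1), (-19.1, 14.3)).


dx=-11.1, dy=-13.8
d^2 = (-11.1)^2 + (-13.8)^2 = 313.65
d = sqrt(313.65) = 17.7102

17.7102


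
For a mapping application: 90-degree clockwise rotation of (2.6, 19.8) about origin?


90° CW: (x,y) -> (y, -x)
(2.6,19.8) -> (19.8, -2.6)

(19.8, -2.6)


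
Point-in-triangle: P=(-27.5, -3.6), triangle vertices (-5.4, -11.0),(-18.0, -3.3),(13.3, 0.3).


Cross products: AB x AP = 76.93, BC x BP = 24.81, CA x CP = -388.11
All same sign? no

No, outside


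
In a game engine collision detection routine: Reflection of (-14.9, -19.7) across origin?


Reflection over origin: (x,y) -> (-x,-y)
(-14.9, -19.7) -> (14.9, 19.7)

(14.9, 19.7)


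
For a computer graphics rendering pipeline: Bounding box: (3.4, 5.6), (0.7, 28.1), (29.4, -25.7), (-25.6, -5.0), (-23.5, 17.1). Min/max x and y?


x range: [-25.6, 29.4]
y range: [-25.7, 28.1]
Bounding box: (-25.6,-25.7) to (29.4,28.1)

(-25.6,-25.7) to (29.4,28.1)


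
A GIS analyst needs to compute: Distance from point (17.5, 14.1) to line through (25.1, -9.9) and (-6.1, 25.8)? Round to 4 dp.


|cross product| = 477.48
|line direction| = sqrt(2247.93) = 47.4123
Distance = 477.48/sqrt(2247.93) = 10.0708

10.0708


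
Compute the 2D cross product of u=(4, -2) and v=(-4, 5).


u x v = u_x*v_y - u_y*v_x = 4*5 - (-2)*(-4)
= 20 - 8 = 12

12


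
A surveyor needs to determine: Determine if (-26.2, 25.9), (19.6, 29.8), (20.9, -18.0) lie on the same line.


Cross product: (19.6-(-26.2))*((-18)-25.9) - (29.8-25.9)*(20.9-(-26.2))
= -2194.31

No, not collinear


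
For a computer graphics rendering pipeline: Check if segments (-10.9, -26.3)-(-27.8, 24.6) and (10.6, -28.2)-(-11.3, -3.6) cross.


Cross products: d1=487.29, d2=-211.68, d3=-1062.24, d4=-363.27
d1*d2 < 0 and d3*d4 < 0? no

No, they don't intersect


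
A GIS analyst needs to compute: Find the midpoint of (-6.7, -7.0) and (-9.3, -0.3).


M = (((-6.7)+(-9.3))/2, ((-7)+(-0.3))/2)
= (-8, -3.65)

(-8, -3.65)


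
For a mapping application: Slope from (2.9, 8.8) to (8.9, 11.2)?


slope = (y2-y1)/(x2-x1) = (11.2-8.8)/(8.9-2.9) = 2.4/6 = 0.4

0.4


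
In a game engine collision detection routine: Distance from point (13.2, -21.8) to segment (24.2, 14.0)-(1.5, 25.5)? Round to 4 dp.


Project P onto AB: t = 0 (clamped to [0,1])
Closest point on segment: (24.2, 14)
Distance: 37.4518

37.4518


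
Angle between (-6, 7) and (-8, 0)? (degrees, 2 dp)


u.v = 48, |u| = sqrt(85) = 9.2195, |v| = sqrt(64) = 8
cos(theta) = u.v/(|u||v|) = 48/sqrt(5440) = 0.650791
theta = acos(0.650791) = 49.4 degrees

49.4 degrees


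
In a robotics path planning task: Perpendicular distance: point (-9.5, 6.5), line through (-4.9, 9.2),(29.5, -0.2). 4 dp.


|cross product| = 136.12
|line direction| = sqrt(1271.72) = 35.6612
Distance = 136.12/sqrt(1271.72) = 3.817

3.817


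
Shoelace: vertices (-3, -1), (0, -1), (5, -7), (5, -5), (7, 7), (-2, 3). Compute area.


Shoelace sum: ((-3)*(-1) - 0*(-1)) + (0*(-7) - 5*(-1)) + (5*(-5) - 5*(-7)) + (5*7 - 7*(-5)) + (7*3 - (-2)*7) + ((-2)*(-1) - (-3)*3)
= 134
Area = |134|/2 = 67

67


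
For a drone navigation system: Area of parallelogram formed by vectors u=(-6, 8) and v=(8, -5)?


|u x v| = |(-6)*(-5) - 8*8|
= |30 - 64| = 34

34


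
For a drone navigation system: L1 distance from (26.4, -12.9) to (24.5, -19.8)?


|26.4-24.5| + |(-12.9)-(-19.8)| = 1.9 + 6.9 = 8.8

8.8


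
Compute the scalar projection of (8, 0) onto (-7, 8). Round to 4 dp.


u.v = -56, |v| = sqrt(113) = 10.6301
Scalar projection = u.v / |v| = -56 / sqrt(113) = -5.268

-5.268


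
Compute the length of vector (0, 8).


|u| = sqrt(0^2 + 8^2) = sqrt(64) = 8

8


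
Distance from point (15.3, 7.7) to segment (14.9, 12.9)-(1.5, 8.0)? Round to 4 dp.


Project P onto AB: t = 0.0988 (clamped to [0,1])
Closest point on segment: (13.5756, 12.4157)
Distance: 5.0211

5.0211


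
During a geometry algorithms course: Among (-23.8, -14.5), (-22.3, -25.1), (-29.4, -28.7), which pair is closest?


d(P0,P1) = 10.7056, d(P0,P2) = 15.2643, d(P1,P2) = 7.9605
Closest: P1 and P2

Closest pair: (-22.3, -25.1) and (-29.4, -28.7), distance = 7.9605


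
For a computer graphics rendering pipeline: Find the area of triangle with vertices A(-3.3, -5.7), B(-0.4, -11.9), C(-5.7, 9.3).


Area = |x_A(y_B-y_C) + x_B(y_C-y_A) + x_C(y_A-y_B)|/2
= |69.96 + (-6) + (-35.34)|/2
= 28.62/2 = 14.31

14.31


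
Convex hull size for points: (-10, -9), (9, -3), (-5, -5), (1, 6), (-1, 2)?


Convex hull vertices (CCW): (-10, -9), (9, -3), (1, 6)
Count = 3

3


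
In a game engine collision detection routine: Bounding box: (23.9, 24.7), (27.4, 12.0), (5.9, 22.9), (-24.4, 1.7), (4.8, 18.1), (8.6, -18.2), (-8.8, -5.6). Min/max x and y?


x range: [-24.4, 27.4]
y range: [-18.2, 24.7]
Bounding box: (-24.4,-18.2) to (27.4,24.7)

(-24.4,-18.2) to (27.4,24.7)


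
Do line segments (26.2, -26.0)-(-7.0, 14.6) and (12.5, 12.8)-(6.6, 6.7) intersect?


Cross products: d1=312.49, d2=-129.57, d3=-731.94, d4=-289.88
d1*d2 < 0 and d3*d4 < 0? no

No, they don't intersect


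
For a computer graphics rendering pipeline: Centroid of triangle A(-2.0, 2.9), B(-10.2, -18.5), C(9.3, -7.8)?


Centroid = ((x_A+x_B+x_C)/3, (y_A+y_B+y_C)/3)
= (((-2)+(-10.2)+9.3)/3, (2.9+(-18.5)+(-7.8))/3)
= (-0.9667, -7.8)

(-0.9667, -7.8)


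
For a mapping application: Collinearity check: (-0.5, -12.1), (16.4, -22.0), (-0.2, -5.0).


Cross product: (16.4-(-0.5))*((-5)-(-12.1)) - ((-22)-(-12.1))*((-0.2)-(-0.5))
= 122.96

No, not collinear


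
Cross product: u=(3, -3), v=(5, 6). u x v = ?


u x v = u_x*v_y - u_y*v_x = 3*6 - (-3)*5
= 18 - (-15) = 33

33


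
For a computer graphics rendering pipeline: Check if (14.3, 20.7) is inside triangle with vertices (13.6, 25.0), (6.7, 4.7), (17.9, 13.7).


Cross products: AB x AP = 43.88, BC x BP = 110.8, CA x CP = 10.58
All same sign? yes

Yes, inside


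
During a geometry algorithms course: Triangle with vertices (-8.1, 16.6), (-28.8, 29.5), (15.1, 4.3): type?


Side lengths squared: AB^2=594.9, BC^2=2562.25, CA^2=689.53
Sorted: [594.9, 689.53, 2562.25]
By sides: Scalene, By angles: Obtuse

Scalene, Obtuse


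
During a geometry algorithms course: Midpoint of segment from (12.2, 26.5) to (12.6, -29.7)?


M = ((12.2+12.6)/2, (26.5+(-29.7))/2)
= (12.4, -1.6)

(12.4, -1.6)


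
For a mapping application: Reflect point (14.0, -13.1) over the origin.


Reflection over origin: (x,y) -> (-x,-y)
(14, -13.1) -> (-14, 13.1)

(-14, 13.1)


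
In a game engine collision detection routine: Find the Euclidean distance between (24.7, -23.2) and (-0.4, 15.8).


dx=-25.1, dy=39
d^2 = (-25.1)^2 + 39^2 = 2151.01
d = sqrt(2151.01) = 46.379

46.379


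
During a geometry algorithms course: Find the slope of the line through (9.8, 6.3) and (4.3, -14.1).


slope = (y2-y1)/(x2-x1) = ((-14.1)-6.3)/(4.3-9.8) = (-20.4)/(-5.5) = 3.7091

3.7091


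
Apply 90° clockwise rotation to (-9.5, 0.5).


90° CW: (x,y) -> (y, -x)
(-9.5,0.5) -> (0.5, 9.5)

(0.5, 9.5)


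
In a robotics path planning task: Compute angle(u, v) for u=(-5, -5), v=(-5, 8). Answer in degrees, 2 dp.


u.v = -15, |u| = sqrt(50) = 7.0711, |v| = sqrt(89) = 9.434
cos(theta) = u.v/(|u||v|) = -15/sqrt(4450) = -0.22486
theta = acos(-0.22486) = 102.99 degrees

102.99 degrees


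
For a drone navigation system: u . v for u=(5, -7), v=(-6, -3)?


u . v = u_x*v_x + u_y*v_y = 5*(-6) + (-7)*(-3)
= (-30) + 21 = -9

-9


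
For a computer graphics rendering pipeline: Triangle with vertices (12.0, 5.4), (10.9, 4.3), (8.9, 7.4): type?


Side lengths squared: AB^2=2.42, BC^2=13.61, CA^2=13.61
Sorted: [2.42, 13.61, 13.61]
By sides: Isosceles, By angles: Acute

Isosceles, Acute


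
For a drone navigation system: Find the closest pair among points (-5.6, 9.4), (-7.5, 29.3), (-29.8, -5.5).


d(P0,P1) = 19.9905, d(P0,P2) = 28.4192, d(P1,P2) = 41.3319
Closest: P0 and P1

Closest pair: (-5.6, 9.4) and (-7.5, 29.3), distance = 19.9905


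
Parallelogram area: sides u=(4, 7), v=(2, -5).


|u x v| = |4*(-5) - 7*2|
= |(-20) - 14| = 34

34


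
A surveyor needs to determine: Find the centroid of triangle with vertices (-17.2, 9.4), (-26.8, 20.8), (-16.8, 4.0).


Centroid = ((x_A+x_B+x_C)/3, (y_A+y_B+y_C)/3)
= (((-17.2)+(-26.8)+(-16.8))/3, (9.4+20.8+4)/3)
= (-20.2667, 11.4)

(-20.2667, 11.4)


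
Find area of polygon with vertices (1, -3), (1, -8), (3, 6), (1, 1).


Shoelace sum: (1*(-8) - 1*(-3)) + (1*6 - 3*(-8)) + (3*1 - 1*6) + (1*(-3) - 1*1)
= 18
Area = |18|/2 = 9

9


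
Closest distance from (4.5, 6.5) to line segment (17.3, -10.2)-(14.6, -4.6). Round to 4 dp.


Project P onto AB: t = 1 (clamped to [0,1])
Closest point on segment: (14.6, -4.6)
Distance: 15.0073

15.0073


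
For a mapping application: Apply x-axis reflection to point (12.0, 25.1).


Reflection over x-axis: (x,y) -> (x,-y)
(12, 25.1) -> (12, -25.1)

(12, -25.1)


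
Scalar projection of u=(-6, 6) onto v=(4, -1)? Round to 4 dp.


u.v = -30, |v| = sqrt(17) = 4.1231
Scalar projection = u.v / |v| = -30 / sqrt(17) = -7.2761

-7.2761


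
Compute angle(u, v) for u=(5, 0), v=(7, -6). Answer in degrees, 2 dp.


u.v = 35, |u| = sqrt(25) = 5, |v| = sqrt(85) = 9.2195
cos(theta) = u.v/(|u||v|) = 35/sqrt(2125) = 0.759257
theta = acos(0.759257) = 40.6 degrees

40.6 degrees


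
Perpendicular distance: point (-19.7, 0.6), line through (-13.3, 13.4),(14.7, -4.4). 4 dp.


|cross product| = 472.32
|line direction| = sqrt(1100.84) = 33.1789
Distance = 472.32/sqrt(1100.84) = 14.2355

14.2355


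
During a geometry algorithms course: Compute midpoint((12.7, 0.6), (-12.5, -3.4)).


M = ((12.7+(-12.5))/2, (0.6+(-3.4))/2)
= (0.1, -1.4)

(0.1, -1.4)


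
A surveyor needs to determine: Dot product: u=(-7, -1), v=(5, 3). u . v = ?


u . v = u_x*v_x + u_y*v_y = (-7)*5 + (-1)*3
= (-35) + (-3) = -38

-38


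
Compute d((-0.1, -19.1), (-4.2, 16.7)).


dx=-4.1, dy=35.8
d^2 = (-4.1)^2 + 35.8^2 = 1298.45
d = sqrt(1298.45) = 36.034

36.034


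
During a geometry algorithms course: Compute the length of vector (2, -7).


|u| = sqrt(2^2 + (-7)^2) = sqrt(53) = 7.2801

7.2801


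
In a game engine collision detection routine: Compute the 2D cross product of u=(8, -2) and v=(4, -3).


u x v = u_x*v_y - u_y*v_x = 8*(-3) - (-2)*4
= (-24) - (-8) = -16

-16


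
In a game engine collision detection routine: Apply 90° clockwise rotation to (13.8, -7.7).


90° CW: (x,y) -> (y, -x)
(13.8,-7.7) -> (-7.7, -13.8)

(-7.7, -13.8)


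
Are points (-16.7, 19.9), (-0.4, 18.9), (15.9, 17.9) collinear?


Cross product: ((-0.4)-(-16.7))*(17.9-19.9) - (18.9-19.9)*(15.9-(-16.7))
= 0

Yes, collinear


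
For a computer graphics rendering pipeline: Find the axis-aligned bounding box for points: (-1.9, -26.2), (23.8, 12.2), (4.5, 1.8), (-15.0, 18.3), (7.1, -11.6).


x range: [-15, 23.8]
y range: [-26.2, 18.3]
Bounding box: (-15,-26.2) to (23.8,18.3)

(-15,-26.2) to (23.8,18.3)


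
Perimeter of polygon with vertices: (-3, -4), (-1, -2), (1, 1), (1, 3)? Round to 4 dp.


Sides: (-3, -4)->(-1, -2): sqrt(8) = 2.828427, (-1, -2)->(1, 1): sqrt(13) = 3.605551, (1, 1)->(1, 3): sqrt(4) = 2, (1, 3)->(-3, -4): sqrt(65) = 8.062258
Sum = 16.496236
Perimeter = 16.4962

16.4962


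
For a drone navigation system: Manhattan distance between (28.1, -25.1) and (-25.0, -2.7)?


|28.1-(-25)| + |(-25.1)-(-2.7)| = 53.1 + 22.4 = 75.5

75.5


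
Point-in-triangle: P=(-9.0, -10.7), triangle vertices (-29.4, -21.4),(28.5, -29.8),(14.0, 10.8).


Cross products: AB x AP = 790.89, BC x BP = 1245.55, CA x CP = 192.5
All same sign? yes

Yes, inside


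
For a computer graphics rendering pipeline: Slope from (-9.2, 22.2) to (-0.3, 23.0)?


slope = (y2-y1)/(x2-x1) = (23-22.2)/((-0.3)-(-9.2)) = 0.8/8.9 = 0.0899

0.0899


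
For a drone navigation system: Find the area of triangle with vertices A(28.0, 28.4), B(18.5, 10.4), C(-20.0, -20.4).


Area = |x_A(y_B-y_C) + x_B(y_C-y_A) + x_C(y_A-y_B)|/2
= |862.4 + (-902.8) + (-360)|/2
= 400.4/2 = 200.2

200.2


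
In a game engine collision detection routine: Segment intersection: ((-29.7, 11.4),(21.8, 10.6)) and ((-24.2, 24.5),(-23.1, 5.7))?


Cross products: d1=-117.81, d2=849.51, d3=679.05, d4=-288.27
d1*d2 < 0 and d3*d4 < 0? yes

Yes, they intersect


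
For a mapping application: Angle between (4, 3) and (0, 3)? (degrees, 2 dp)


u.v = 9, |u| = sqrt(25) = 5, |v| = sqrt(9) = 3
cos(theta) = u.v/(|u||v|) = 9/sqrt(225) = 0.6
theta = acos(0.6) = 53.13 degrees

53.13 degrees


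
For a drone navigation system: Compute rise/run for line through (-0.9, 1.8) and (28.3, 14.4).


slope = (y2-y1)/(x2-x1) = (14.4-1.8)/(28.3-(-0.9)) = 12.6/29.2 = 0.4315

0.4315


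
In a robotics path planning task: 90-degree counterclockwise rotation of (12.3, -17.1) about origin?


90° CCW: (x,y) -> (-y, x)
(12.3,-17.1) -> (17.1, 12.3)

(17.1, 12.3)


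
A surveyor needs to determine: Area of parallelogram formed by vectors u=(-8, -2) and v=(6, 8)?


|u x v| = |(-8)*8 - (-2)*6|
= |(-64) - (-12)| = 52

52


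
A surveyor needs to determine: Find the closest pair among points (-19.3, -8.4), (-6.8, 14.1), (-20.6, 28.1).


d(P0,P1) = 25.7391, d(P0,P2) = 36.5231, d(P1,P2) = 19.6581
Closest: P1 and P2

Closest pair: (-6.8, 14.1) and (-20.6, 28.1), distance = 19.6581


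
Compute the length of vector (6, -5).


|u| = sqrt(6^2 + (-5)^2) = sqrt(61) = 7.8102

7.8102


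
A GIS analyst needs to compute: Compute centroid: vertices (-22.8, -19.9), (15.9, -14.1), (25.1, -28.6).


Centroid = ((x_A+x_B+x_C)/3, (y_A+y_B+y_C)/3)
= (((-22.8)+15.9+25.1)/3, ((-19.9)+(-14.1)+(-28.6))/3)
= (6.0667, -20.8667)

(6.0667, -20.8667)


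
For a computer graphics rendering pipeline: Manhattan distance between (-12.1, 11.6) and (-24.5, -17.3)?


|(-12.1)-(-24.5)| + |11.6-(-17.3)| = 12.4 + 28.9 = 41.3

41.3


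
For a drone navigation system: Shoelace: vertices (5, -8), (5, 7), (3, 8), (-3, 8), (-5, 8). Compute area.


Shoelace sum: (5*7 - 5*(-8)) + (5*8 - 3*7) + (3*8 - (-3)*8) + ((-3)*8 - (-5)*8) + ((-5)*(-8) - 5*8)
= 158
Area = |158|/2 = 79

79


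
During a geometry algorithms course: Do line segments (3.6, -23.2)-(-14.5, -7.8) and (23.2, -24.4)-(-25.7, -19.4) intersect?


Cross products: d1=39.32, d2=-623.24, d3=-280.12, d4=382.44
d1*d2 < 0 and d3*d4 < 0? yes

Yes, they intersect


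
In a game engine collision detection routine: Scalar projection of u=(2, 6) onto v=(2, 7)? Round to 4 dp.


u.v = 46, |v| = sqrt(53) = 7.2801
Scalar projection = u.v / |v| = 46 / sqrt(53) = 6.3186

6.3186


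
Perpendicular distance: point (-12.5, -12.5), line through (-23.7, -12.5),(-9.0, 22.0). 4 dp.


|cross product| = 386.4
|line direction| = sqrt(1406.34) = 37.5012
Distance = 386.4/sqrt(1406.34) = 10.3037

10.3037


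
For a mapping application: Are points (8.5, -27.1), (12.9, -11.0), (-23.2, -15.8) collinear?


Cross product: (12.9-8.5)*((-15.8)-(-27.1)) - ((-11)-(-27.1))*((-23.2)-8.5)
= 560.09

No, not collinear


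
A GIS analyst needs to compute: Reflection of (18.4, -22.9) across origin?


Reflection over origin: (x,y) -> (-x,-y)
(18.4, -22.9) -> (-18.4, 22.9)

(-18.4, 22.9)


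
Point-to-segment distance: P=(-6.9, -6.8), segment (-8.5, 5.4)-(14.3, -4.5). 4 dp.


Project P onto AB: t = 0.2545 (clamped to [0,1])
Closest point on segment: (-2.6968, 2.8802)
Distance: 10.5533

10.5533


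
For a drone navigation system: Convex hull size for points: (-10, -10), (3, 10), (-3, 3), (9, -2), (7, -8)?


Convex hull vertices (CCW): (-10, -10), (7, -8), (9, -2), (3, 10), (-3, 3)
Count = 5

5


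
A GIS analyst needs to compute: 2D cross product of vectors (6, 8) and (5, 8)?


u x v = u_x*v_y - u_y*v_x = 6*8 - 8*5
= 48 - 40 = 8

8


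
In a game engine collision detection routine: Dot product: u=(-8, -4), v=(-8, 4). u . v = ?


u . v = u_x*v_x + u_y*v_y = (-8)*(-8) + (-4)*4
= 64 + (-16) = 48

48


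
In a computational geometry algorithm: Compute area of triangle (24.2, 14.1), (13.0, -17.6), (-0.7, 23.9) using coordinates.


Area = |x_A(y_B-y_C) + x_B(y_C-y_A) + x_C(y_A-y_B)|/2
= |(-1004.3) + 127.4 + (-22.19)|/2
= 899.09/2 = 449.545

449.545


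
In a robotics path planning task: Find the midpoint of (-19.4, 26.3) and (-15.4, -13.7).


M = (((-19.4)+(-15.4))/2, (26.3+(-13.7))/2)
= (-17.4, 6.3)

(-17.4, 6.3)


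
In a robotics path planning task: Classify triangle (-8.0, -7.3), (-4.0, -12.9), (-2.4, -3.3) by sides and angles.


Side lengths squared: AB^2=47.36, BC^2=94.72, CA^2=47.36
Sorted: [47.36, 47.36, 94.72]
By sides: Isosceles, By angles: Right

Isosceles, Right


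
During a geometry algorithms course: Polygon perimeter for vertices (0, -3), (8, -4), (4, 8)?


Sides: (0, -3)->(8, -4): sqrt(65) = 8.062258, (8, -4)->(4, 8): sqrt(160) = 12.649111, (4, 8)->(0, -3): sqrt(137) = 11.7047
Sum = 32.416069
Perimeter = 32.4161

32.4161


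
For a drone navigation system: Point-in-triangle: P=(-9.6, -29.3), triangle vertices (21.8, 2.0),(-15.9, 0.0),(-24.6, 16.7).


Cross products: AB x AP = 1117.21, BC x BP = 149.7, CA x CP = -1913.9
All same sign? no

No, outside


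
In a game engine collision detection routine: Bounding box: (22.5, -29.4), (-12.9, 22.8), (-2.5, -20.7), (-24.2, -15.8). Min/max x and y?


x range: [-24.2, 22.5]
y range: [-29.4, 22.8]
Bounding box: (-24.2,-29.4) to (22.5,22.8)

(-24.2,-29.4) to (22.5,22.8)


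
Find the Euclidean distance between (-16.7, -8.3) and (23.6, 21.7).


dx=40.3, dy=30
d^2 = 40.3^2 + 30^2 = 2524.09
d = sqrt(2524.09) = 50.2403

50.2403


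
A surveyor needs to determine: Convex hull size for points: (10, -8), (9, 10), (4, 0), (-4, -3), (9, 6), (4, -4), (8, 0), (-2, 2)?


Convex hull vertices (CCW): (-4, -3), (10, -8), (9, 10), (-2, 2)
Count = 4

4


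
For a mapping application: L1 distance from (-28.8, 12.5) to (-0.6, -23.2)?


|(-28.8)-(-0.6)| + |12.5-(-23.2)| = 28.2 + 35.7 = 63.9

63.9


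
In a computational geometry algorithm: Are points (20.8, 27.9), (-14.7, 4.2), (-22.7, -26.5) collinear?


Cross product: ((-14.7)-20.8)*((-26.5)-27.9) - (4.2-27.9)*((-22.7)-20.8)
= 900.25

No, not collinear


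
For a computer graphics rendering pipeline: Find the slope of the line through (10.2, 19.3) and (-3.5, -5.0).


slope = (y2-y1)/(x2-x1) = ((-5)-19.3)/((-3.5)-10.2) = (-24.3)/(-13.7) = 1.7737

1.7737


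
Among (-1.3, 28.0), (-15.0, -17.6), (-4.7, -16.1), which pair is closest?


d(P0,P1) = 47.6135, d(P0,P2) = 44.2309, d(P1,P2) = 10.4087
Closest: P1 and P2

Closest pair: (-15.0, -17.6) and (-4.7, -16.1), distance = 10.4087


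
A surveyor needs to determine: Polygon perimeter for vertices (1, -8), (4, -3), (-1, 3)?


Sides: (1, -8)->(4, -3): sqrt(34) = 5.830952, (4, -3)->(-1, 3): sqrt(61) = 7.81025, (-1, 3)->(1, -8): sqrt(125) = 11.18034
Sum = 24.821542
Perimeter = 24.8215

24.8215


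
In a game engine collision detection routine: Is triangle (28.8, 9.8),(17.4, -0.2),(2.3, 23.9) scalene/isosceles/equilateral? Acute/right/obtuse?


Side lengths squared: AB^2=229.96, BC^2=808.82, CA^2=901.06
Sorted: [229.96, 808.82, 901.06]
By sides: Scalene, By angles: Acute

Scalene, Acute


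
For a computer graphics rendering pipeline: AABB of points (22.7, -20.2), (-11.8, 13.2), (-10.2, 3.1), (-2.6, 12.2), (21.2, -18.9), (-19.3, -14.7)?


x range: [-19.3, 22.7]
y range: [-20.2, 13.2]
Bounding box: (-19.3,-20.2) to (22.7,13.2)

(-19.3,-20.2) to (22.7,13.2)


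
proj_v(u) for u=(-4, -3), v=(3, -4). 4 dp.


u.v = 0, |v| = sqrt(25) = 5
Scalar projection = u.v / |v| = 0 / sqrt(25) = 0

0


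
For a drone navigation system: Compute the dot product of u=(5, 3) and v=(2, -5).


u . v = u_x*v_x + u_y*v_y = 5*2 + 3*(-5)
= 10 + (-15) = -5

-5


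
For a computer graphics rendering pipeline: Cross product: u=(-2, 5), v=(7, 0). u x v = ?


u x v = u_x*v_y - u_y*v_x = (-2)*0 - 5*7
= 0 - 35 = -35

-35


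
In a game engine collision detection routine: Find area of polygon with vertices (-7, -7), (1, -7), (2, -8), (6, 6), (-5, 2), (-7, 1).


Shoelace sum: ((-7)*(-7) - 1*(-7)) + (1*(-8) - 2*(-7)) + (2*6 - 6*(-8)) + (6*2 - (-5)*6) + ((-5)*1 - (-7)*2) + ((-7)*(-7) - (-7)*1)
= 229
Area = |229|/2 = 114.5

114.5


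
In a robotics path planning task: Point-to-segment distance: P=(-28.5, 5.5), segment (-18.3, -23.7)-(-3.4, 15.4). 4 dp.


Project P onto AB: t = 0.5653 (clamped to [0,1])
Closest point on segment: (-9.877, -1.5967)
Distance: 19.9294

19.9294


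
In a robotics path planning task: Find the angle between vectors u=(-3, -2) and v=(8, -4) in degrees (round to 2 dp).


u.v = -16, |u| = sqrt(13) = 3.6056, |v| = sqrt(80) = 8.9443
cos(theta) = u.v/(|u||v|) = -16/sqrt(1040) = -0.496139
theta = acos(-0.496139) = 119.74 degrees

119.74 degrees


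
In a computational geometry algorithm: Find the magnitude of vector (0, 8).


|u| = sqrt(0^2 + 8^2) = sqrt(64) = 8

8


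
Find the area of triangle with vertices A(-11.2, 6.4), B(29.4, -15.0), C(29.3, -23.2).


Area = |x_A(y_B-y_C) + x_B(y_C-y_A) + x_C(y_A-y_B)|/2
= |(-91.84) + (-870.24) + 627.02|/2
= 335.06/2 = 167.53

167.53


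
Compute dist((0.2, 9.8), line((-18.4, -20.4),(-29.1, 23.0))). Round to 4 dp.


|cross product| = 1130.38
|line direction| = sqrt(1998.05) = 44.6996
Distance = 1130.38/sqrt(1998.05) = 25.2884

25.2884


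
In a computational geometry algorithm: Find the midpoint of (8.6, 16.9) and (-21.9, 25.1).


M = ((8.6+(-21.9))/2, (16.9+25.1)/2)
= (-6.65, 21)

(-6.65, 21)


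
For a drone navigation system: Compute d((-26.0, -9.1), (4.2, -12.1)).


dx=30.2, dy=-3
d^2 = 30.2^2 + (-3)^2 = 921.04
d = sqrt(921.04) = 30.3486

30.3486


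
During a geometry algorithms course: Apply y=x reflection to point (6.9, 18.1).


Reflection over y=x: (x,y) -> (y,x)
(6.9, 18.1) -> (18.1, 6.9)

(18.1, 6.9)


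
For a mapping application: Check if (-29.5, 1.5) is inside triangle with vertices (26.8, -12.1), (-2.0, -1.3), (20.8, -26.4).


Cross products: AB x AP = 216.36, BC x BP = -626.41, CA x CP = 886.69
All same sign? no

No, outside


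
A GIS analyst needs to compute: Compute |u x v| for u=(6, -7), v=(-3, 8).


|u x v| = |6*8 - (-7)*(-3)|
= |48 - 21| = 27

27


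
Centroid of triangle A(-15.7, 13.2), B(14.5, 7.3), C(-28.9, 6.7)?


Centroid = ((x_A+x_B+x_C)/3, (y_A+y_B+y_C)/3)
= (((-15.7)+14.5+(-28.9))/3, (13.2+7.3+6.7)/3)
= (-10.0333, 9.0667)

(-10.0333, 9.0667)


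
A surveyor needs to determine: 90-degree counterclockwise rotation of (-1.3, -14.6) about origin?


90° CCW: (x,y) -> (-y, x)
(-1.3,-14.6) -> (14.6, -1.3)

(14.6, -1.3)


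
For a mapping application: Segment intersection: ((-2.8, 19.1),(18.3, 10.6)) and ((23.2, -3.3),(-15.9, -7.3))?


Cross products: d1=-979.84, d2=-563.09, d3=-251.64, d4=-668.39
d1*d2 < 0 and d3*d4 < 0? no

No, they don't intersect


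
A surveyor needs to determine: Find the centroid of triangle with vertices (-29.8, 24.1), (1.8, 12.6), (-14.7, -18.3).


Centroid = ((x_A+x_B+x_C)/3, (y_A+y_B+y_C)/3)
= (((-29.8)+1.8+(-14.7))/3, (24.1+12.6+(-18.3))/3)
= (-14.2333, 6.1333)

(-14.2333, 6.1333)


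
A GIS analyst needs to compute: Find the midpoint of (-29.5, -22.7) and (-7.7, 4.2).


M = (((-29.5)+(-7.7))/2, ((-22.7)+4.2)/2)
= (-18.6, -9.25)

(-18.6, -9.25)


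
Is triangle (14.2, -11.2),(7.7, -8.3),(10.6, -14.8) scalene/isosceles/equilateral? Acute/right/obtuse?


Side lengths squared: AB^2=50.66, BC^2=50.66, CA^2=25.92
Sorted: [25.92, 50.66, 50.66]
By sides: Isosceles, By angles: Acute

Isosceles, Acute


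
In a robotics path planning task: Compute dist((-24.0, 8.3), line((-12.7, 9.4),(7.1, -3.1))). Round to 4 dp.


|cross product| = 163.03
|line direction| = sqrt(548.29) = 23.4156
Distance = 163.03/sqrt(548.29) = 6.9625

6.9625


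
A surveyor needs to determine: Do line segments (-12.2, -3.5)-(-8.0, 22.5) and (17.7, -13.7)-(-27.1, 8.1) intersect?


Cross products: d1=194.86, d2=-1061.5, d3=-820.24, d4=436.12
d1*d2 < 0 and d3*d4 < 0? yes

Yes, they intersect


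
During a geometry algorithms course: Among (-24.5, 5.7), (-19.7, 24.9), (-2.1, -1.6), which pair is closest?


d(P0,P1) = 19.7909, d(P0,P2) = 23.5595, d(P1,P2) = 31.8121
Closest: P0 and P1

Closest pair: (-24.5, 5.7) and (-19.7, 24.9), distance = 19.7909


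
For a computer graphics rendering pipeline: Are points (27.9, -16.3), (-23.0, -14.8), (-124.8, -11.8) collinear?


Cross product: ((-23)-27.9)*((-11.8)-(-16.3)) - ((-14.8)-(-16.3))*((-124.8)-27.9)
= 0

Yes, collinear


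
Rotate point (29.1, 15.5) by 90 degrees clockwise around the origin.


90° CW: (x,y) -> (y, -x)
(29.1,15.5) -> (15.5, -29.1)

(15.5, -29.1)


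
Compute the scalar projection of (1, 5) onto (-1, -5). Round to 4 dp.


u.v = -26, |v| = sqrt(26) = 5.099
Scalar projection = u.v / |v| = -26 / sqrt(26) = -5.099

-5.099


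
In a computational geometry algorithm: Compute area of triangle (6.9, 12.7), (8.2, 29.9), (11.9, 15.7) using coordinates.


Area = |x_A(y_B-y_C) + x_B(y_C-y_A) + x_C(y_A-y_B)|/2
= |97.98 + 24.6 + (-204.68)|/2
= 82.1/2 = 41.05

41.05


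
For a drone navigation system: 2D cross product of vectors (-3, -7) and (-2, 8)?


u x v = u_x*v_y - u_y*v_x = (-3)*8 - (-7)*(-2)
= (-24) - 14 = -38

-38


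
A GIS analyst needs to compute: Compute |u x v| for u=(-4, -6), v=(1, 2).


|u x v| = |(-4)*2 - (-6)*1|
= |(-8) - (-6)| = 2

2


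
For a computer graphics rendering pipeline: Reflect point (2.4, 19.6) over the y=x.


Reflection over y=x: (x,y) -> (y,x)
(2.4, 19.6) -> (19.6, 2.4)

(19.6, 2.4)


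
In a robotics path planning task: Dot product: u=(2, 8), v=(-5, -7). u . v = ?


u . v = u_x*v_x + u_y*v_y = 2*(-5) + 8*(-7)
= (-10) + (-56) = -66

-66


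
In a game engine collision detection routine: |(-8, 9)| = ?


|u| = sqrt((-8)^2 + 9^2) = sqrt(145) = 12.0416

12.0416


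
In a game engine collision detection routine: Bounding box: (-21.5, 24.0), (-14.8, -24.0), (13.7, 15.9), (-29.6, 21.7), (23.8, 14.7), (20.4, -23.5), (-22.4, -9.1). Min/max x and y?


x range: [-29.6, 23.8]
y range: [-24, 24]
Bounding box: (-29.6,-24) to (23.8,24)

(-29.6,-24) to (23.8,24)


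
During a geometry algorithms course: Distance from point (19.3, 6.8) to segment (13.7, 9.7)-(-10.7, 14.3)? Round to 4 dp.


Project P onto AB: t = 0 (clamped to [0,1])
Closest point on segment: (13.7, 9.7)
Distance: 6.3063

6.3063


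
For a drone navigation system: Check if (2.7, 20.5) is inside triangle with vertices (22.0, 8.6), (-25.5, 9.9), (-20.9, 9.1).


Cross products: AB x AP = -540.16, BC x BP = 71.32, CA x CP = 500.86
All same sign? no

No, outside


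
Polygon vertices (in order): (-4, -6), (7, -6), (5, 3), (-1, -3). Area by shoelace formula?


Shoelace sum: ((-4)*(-6) - 7*(-6)) + (7*3 - 5*(-6)) + (5*(-3) - (-1)*3) + ((-1)*(-6) - (-4)*(-3))
= 99
Area = |99|/2 = 49.5

49.5


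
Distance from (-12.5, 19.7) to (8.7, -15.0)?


dx=21.2, dy=-34.7
d^2 = 21.2^2 + (-34.7)^2 = 1653.53
d = sqrt(1653.53) = 40.6636

40.6636


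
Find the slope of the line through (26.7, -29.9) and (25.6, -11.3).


slope = (y2-y1)/(x2-x1) = ((-11.3)-(-29.9))/(25.6-26.7) = 18.6/(-1.1) = -16.9091

-16.9091


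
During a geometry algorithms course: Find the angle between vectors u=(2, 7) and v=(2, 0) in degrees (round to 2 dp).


u.v = 4, |u| = sqrt(53) = 7.2801, |v| = sqrt(4) = 2
cos(theta) = u.v/(|u||v|) = 4/sqrt(212) = 0.274721
theta = acos(0.274721) = 74.05 degrees

74.05 degrees


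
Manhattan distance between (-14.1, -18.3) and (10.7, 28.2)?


|(-14.1)-10.7| + |(-18.3)-28.2| = 24.8 + 46.5 = 71.3

71.3


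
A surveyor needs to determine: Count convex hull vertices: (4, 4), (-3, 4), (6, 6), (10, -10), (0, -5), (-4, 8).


Convex hull vertices (CCW): (-4, 8), (-3, 4), (0, -5), (10, -10), (6, 6)
Count = 5

5


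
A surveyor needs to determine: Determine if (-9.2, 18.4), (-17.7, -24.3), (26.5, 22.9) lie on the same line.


Cross product: ((-17.7)-(-9.2))*(22.9-18.4) - ((-24.3)-18.4)*(26.5-(-9.2))
= 1486.14

No, not collinear


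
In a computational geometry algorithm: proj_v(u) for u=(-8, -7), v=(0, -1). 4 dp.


u.v = 7, |v| = sqrt(1) = 1
Scalar projection = u.v / |v| = 7 / sqrt(1) = 7

7


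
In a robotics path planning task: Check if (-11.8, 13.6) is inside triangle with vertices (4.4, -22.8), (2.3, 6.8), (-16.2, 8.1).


Cross products: AB x AP = 403.08, BC x BP = -107.47, CA x CP = 249.26
All same sign? no

No, outside


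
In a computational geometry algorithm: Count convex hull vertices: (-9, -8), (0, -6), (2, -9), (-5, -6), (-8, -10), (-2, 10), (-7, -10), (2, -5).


Convex hull vertices (CCW): (-9, -8), (-8, -10), (-7, -10), (2, -9), (2, -5), (-2, 10)
Count = 6

6


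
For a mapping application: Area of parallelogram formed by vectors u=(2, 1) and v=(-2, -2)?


|u x v| = |2*(-2) - 1*(-2)|
= |(-4) - (-2)| = 2

2


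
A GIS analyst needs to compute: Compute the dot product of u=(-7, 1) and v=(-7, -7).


u . v = u_x*v_x + u_y*v_y = (-7)*(-7) + 1*(-7)
= 49 + (-7) = 42

42


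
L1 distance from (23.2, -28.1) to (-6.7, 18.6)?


|23.2-(-6.7)| + |(-28.1)-18.6| = 29.9 + 46.7 = 76.6

76.6


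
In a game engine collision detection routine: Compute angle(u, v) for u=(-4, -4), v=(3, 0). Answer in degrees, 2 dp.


u.v = -12, |u| = sqrt(32) = 5.6569, |v| = sqrt(9) = 3
cos(theta) = u.v/(|u||v|) = -12/sqrt(288) = -0.707107
theta = acos(-0.707107) = 135 degrees

135 degrees
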